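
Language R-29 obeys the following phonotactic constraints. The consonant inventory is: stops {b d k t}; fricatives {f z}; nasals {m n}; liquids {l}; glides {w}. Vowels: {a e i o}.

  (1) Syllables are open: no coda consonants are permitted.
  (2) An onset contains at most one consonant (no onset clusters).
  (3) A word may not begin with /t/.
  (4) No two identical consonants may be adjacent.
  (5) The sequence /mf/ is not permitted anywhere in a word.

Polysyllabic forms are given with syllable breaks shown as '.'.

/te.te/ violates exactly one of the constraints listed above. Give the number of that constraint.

/te.te/: word begins with /t/.
This is a violation of constraint 3: "A word may not begin with /t/."
The remaining constraints (1, 2, 4, 5) are satisfied.

3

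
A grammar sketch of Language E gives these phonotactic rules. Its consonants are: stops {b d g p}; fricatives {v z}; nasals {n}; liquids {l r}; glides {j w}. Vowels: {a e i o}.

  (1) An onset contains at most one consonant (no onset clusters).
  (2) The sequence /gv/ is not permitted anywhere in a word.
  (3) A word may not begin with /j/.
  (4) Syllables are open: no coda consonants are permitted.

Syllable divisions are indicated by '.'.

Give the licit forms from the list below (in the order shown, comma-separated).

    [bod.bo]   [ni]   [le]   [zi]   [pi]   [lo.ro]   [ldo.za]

[ni], [le], [zi], [pi], [lo.ro]

[bod.bo] — violates constraint 4: syllable 1 coda /d/ has 1 consonant (> 0) → illicit
[ni] — σ1 onset /n/, coda /∅/ ok → licit
[le] — σ1 onset /l/, coda /∅/ ok → licit
[zi] — σ1 onset /z/, coda /∅/ ok → licit
[pi] — σ1 onset /p/, coda /∅/ ok → licit
[lo.ro] — σ1 onset /l/, coda /∅/ ok; σ2 onset /r/, coda /∅/ ok → licit
[ldo.za] — violates constraint 1: syllable 1 onset /ld/ has 2 consonants (> 1) → illicit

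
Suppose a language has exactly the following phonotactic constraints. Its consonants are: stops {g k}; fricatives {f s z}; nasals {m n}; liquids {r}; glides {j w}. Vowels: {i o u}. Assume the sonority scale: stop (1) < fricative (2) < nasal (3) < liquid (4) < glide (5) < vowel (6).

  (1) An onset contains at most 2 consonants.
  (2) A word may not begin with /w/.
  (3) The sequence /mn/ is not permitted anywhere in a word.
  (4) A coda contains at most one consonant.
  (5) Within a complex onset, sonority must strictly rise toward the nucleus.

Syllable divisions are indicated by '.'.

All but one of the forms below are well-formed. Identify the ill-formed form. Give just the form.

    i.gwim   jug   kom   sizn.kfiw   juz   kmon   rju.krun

i.gwim — σ1 onset /∅/, coda /∅/ ok; σ2 onset /gw/ (1→5 rises), coda /m/ ok → well-formed
jug — σ1 onset /j/, coda /g/ ok → well-formed
kom — σ1 onset /k/, coda /m/ ok → well-formed
sizn.kfiw — violates constraint 4: syllable 1 coda /zn/ has 2 consonants (> 1) → ill-formed
juz — σ1 onset /j/, coda /z/ ok → well-formed
kmon — σ1 onset /km/ (1→3 rises), coda /n/ ok → well-formed
rju.krun — σ1 onset /rj/ (4→5 rises), coda /∅/ ok; σ2 onset /kr/ (1→4 rises), coda /n/ ok → well-formed

sizn.kfiw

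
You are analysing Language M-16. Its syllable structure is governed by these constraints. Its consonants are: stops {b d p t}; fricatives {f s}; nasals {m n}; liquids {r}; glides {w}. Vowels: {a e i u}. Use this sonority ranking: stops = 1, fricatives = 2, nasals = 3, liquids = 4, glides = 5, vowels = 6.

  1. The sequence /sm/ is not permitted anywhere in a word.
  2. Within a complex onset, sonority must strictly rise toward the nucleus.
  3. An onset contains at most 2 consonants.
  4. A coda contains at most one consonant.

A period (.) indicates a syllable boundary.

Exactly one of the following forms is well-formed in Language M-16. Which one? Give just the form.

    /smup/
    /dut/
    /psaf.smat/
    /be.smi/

/dut/

/smup/ — violates constraint 1: contains banned sequence /sm/ → ill-formed
/dut/ — σ1 onset /d/, coda /t/ ok → well-formed
/psaf.smat/ — violates constraint 1: contains banned sequence /sm/ → ill-formed
/be.smi/ — violates constraint 1: contains banned sequence /sm/ → ill-formed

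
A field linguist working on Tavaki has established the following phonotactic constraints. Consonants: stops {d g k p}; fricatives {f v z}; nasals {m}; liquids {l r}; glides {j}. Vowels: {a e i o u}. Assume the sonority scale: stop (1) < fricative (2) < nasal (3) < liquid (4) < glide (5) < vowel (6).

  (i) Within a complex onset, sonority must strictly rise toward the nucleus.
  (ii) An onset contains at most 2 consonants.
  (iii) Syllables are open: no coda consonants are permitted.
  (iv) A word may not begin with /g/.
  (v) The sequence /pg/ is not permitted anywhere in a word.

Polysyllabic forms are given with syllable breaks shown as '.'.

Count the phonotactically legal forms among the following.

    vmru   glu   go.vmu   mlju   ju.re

vmru — violates constraint (ii): syllable 1 onset /vmr/ has 3 consonants (> 2) → phonotactically illegal
glu — violates constraint (iv): word begins with /g/ → phonotactically illegal
go.vmu — violates constraint (iv): word begins with /g/ → phonotactically illegal
mlju — violates constraint (ii): syllable 1 onset /mlj/ has 3 consonants (> 2) → phonotactically illegal
ju.re — σ1 onset /j/, coda /∅/ ok; σ2 onset /r/, coda /∅/ ok → phonotactically legal
Phonotactically legal: ju.re → 1.

1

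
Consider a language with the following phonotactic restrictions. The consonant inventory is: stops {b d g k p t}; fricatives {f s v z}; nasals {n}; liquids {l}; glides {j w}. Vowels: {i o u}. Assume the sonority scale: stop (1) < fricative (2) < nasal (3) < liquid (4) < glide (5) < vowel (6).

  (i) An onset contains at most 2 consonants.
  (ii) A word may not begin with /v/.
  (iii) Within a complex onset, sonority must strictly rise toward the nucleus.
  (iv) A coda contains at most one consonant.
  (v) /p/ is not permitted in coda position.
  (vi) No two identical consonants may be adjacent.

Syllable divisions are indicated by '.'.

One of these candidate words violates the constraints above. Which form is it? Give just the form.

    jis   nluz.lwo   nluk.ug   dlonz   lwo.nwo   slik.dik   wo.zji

dlonz

jis — σ1 onset /j/, coda /s/ ok → permitted
nluz.lwo — σ1 onset /nl/ (3→4 rises), coda /z/ ok; σ2 onset /lw/ (4→5 rises), coda /∅/ ok → permitted
nluk.ug — σ1 onset /nl/ (3→4 rises), coda /k/ ok; σ2 onset /∅/, coda /g/ ok → permitted
dlonz — violates constraint (iv): syllable 1 coda /nz/ has 2 consonants (> 1) → not permitted
lwo.nwo — σ1 onset /lw/ (4→5 rises), coda /∅/ ok; σ2 onset /nw/ (3→5 rises), coda /∅/ ok → permitted
slik.dik — σ1 onset /sl/ (2→4 rises), coda /k/ ok; σ2 onset /d/, coda /k/ ok → permitted
wo.zji — σ1 onset /w/, coda /∅/ ok; σ2 onset /zj/ (2→5 rises), coda /∅/ ok → permitted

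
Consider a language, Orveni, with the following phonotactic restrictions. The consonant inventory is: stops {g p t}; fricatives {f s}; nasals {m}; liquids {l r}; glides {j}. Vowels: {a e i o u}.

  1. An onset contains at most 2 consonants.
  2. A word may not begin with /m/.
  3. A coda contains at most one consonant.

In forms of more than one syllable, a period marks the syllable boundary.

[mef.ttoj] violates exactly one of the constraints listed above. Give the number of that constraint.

[mef.ttoj]: word begins with /m/.
This is a violation of constraint 2: "A word may not begin with /m/."
The remaining constraints (1, 3) are satisfied.

2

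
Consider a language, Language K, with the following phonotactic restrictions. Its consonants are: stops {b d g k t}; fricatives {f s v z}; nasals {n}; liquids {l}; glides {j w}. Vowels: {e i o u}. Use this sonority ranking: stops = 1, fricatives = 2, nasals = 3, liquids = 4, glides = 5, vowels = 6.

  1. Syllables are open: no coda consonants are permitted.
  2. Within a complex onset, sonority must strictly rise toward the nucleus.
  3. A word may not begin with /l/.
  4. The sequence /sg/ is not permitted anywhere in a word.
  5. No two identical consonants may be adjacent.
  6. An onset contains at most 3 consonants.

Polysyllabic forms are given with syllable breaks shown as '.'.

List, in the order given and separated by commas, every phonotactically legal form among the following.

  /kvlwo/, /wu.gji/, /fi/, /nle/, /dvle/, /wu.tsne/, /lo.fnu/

/kvlwo/ — violates constraint 6: syllable 1 onset /kvlw/ has 4 consonants (> 3) → phonotactically illegal
/wu.gji/ — σ1 onset /w/, coda /∅/ ok; σ2 onset /gj/ (1→5 rises), coda /∅/ ok → phonotactically legal
/fi/ — σ1 onset /f/, coda /∅/ ok → phonotactically legal
/nle/ — σ1 onset /nl/ (3→4 rises), coda /∅/ ok → phonotactically legal
/dvle/ — σ1 onset /dvl/ (1→2→4 rises), coda /∅/ ok → phonotactically legal
/wu.tsne/ — σ1 onset /w/, coda /∅/ ok; σ2 onset /tsn/ (1→2→3 rises), coda /∅/ ok → phonotactically legal
/lo.fnu/ — violates constraint 3: word begins with /l/ → phonotactically illegal

/wu.gji/, /fi/, /nle/, /dvle/, /wu.tsne/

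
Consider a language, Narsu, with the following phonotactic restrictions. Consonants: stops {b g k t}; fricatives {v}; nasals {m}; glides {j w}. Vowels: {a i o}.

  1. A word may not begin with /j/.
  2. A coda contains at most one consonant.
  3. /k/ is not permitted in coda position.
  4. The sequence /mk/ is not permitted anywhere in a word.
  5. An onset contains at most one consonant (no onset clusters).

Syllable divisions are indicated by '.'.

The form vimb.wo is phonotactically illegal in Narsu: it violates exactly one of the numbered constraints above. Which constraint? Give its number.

2

vimb.wo: syllable 1 coda /mb/ has 2 consonants (> 1).
This is a violation of constraint 2: "A coda contains at most one consonant."
The remaining constraints (1, 3, 4, 5) are satisfied.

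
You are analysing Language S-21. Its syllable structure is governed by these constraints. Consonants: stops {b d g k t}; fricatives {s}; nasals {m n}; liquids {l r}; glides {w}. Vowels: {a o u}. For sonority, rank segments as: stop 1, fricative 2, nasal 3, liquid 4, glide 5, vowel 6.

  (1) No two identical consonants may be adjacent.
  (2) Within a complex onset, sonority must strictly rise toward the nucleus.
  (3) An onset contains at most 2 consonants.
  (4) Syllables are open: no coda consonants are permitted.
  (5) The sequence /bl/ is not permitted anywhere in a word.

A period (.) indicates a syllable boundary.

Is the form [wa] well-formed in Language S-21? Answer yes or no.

yes

[wa] — σ1 onset /w/, coda /∅/ ok → well-formed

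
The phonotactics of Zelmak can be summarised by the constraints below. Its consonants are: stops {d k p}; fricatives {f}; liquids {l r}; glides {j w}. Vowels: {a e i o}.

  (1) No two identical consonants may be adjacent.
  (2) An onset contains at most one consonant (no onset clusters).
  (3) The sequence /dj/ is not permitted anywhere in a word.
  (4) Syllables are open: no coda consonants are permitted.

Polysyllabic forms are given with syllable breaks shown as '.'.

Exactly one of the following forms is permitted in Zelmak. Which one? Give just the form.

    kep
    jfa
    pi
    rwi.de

kep — violates constraint 4: syllable 1 coda /p/ has 1 consonant (> 0) → not permitted
jfa — violates constraint 2: syllable 1 onset /jf/ has 2 consonants (> 1) → not permitted
pi — σ1 onset /p/, coda /∅/ ok → permitted
rwi.de — violates constraint 2: syllable 1 onset /rw/ has 2 consonants (> 1) → not permitted

pi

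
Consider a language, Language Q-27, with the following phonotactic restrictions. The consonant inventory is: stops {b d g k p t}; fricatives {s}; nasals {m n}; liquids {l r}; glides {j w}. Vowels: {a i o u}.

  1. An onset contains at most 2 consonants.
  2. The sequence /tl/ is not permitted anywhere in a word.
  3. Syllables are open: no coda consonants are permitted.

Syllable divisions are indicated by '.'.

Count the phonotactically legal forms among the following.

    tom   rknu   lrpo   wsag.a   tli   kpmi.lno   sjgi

0

tom — violates constraint 3: syllable 1 coda /m/ has 1 consonant (> 0) → phonotactically illegal
rknu — violates constraint 1: syllable 1 onset /rkn/ has 3 consonants (> 2) → phonotactically illegal
lrpo — violates constraint 1: syllable 1 onset /lrp/ has 3 consonants (> 2) → phonotactically illegal
wsag.a — violates constraint 3: syllable 1 coda /g/ has 1 consonant (> 0) → phonotactically illegal
tli — violates constraint 2: contains banned sequence /tl/ → phonotactically illegal
kpmi.lno — violates constraint 1: syllable 1 onset /kpm/ has 3 consonants (> 2) → phonotactically illegal
sjgi — violates constraint 1: syllable 1 onset /sjg/ has 3 consonants (> 2) → phonotactically illegal
No form is phonotactically legal → 0.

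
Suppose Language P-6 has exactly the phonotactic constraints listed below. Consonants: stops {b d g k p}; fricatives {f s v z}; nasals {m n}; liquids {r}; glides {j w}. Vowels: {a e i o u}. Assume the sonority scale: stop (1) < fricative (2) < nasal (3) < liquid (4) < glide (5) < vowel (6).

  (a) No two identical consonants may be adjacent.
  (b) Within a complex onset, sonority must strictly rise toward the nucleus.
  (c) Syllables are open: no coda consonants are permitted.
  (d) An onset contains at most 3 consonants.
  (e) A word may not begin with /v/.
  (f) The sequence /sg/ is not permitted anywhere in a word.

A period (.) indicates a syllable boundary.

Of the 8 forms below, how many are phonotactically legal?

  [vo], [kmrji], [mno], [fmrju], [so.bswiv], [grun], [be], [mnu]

1

[vo] — violates constraint (e): word begins with /v/ → phonotactically illegal
[kmrji] — violates constraint (d): syllable 1 onset /kmrj/ has 4 consonants (> 3) → phonotactically illegal
[mno] — violates constraint (b): syllable 1 onset /mn/: /m/ (nasal, 3) → /n/ (nasal, 3) does not rise → phonotactically illegal
[fmrju] — violates constraint (d): syllable 1 onset /fmrj/ has 4 consonants (> 3) → phonotactically illegal
[so.bswiv] — violates constraint (c): syllable 2 coda /v/ has 1 consonant (> 0) → phonotactically illegal
[grun] — violates constraint (c): syllable 1 coda /n/ has 1 consonant (> 0) → phonotactically illegal
[be] — σ1 onset /b/, coda /∅/ ok → phonotactically legal
[mnu] — violates constraint (b): syllable 1 onset /mn/: /m/ (nasal, 3) → /n/ (nasal, 3) does not rise → phonotactically illegal
Phonotactically legal: [be] → 1.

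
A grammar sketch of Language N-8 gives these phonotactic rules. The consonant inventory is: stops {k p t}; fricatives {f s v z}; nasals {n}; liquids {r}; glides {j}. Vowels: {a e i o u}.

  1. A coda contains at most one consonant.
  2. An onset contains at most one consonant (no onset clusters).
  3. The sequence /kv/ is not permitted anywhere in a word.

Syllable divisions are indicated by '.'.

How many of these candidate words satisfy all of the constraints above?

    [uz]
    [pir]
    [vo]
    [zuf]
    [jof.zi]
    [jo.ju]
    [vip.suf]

[uz] — σ1 onset /∅/, coda /z/ ok → phonotactically legal
[pir] — σ1 onset /p/, coda /r/ ok → phonotactically legal
[vo] — σ1 onset /v/, coda /∅/ ok → phonotactically legal
[zuf] — σ1 onset /z/, coda /f/ ok → phonotactically legal
[jof.zi] — σ1 onset /j/, coda /f/ ok; σ2 onset /z/, coda /∅/ ok → phonotactically legal
[jo.ju] — σ1 onset /j/, coda /∅/ ok; σ2 onset /j/, coda /∅/ ok → phonotactically legal
[vip.suf] — σ1 onset /v/, coda /p/ ok; σ2 onset /s/, coda /f/ ok → phonotactically legal
Phonotactically legal: [uz], [pir], [vo], [zuf], [jof.zi], [jo.ju], [vip.suf] → 7.

7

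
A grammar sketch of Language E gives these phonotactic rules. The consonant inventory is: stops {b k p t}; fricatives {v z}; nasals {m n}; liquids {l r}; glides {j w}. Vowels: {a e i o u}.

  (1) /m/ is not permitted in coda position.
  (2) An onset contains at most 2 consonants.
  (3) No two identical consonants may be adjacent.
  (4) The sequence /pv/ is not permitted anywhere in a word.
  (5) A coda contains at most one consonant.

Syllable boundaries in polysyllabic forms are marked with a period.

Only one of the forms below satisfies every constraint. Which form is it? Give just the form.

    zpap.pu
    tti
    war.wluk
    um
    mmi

zpap.pu — violates constraint 3: adjacent identical consonants /pp/ → not permitted
tti — violates constraint 3: adjacent identical consonants /tt/ → not permitted
war.wluk — σ1 onset /w/, coda /r/ ok; σ2 onset /wl/ (2C), coda /k/ ok → permitted
um — violates constraint 1: syllable 1 coda contains /m/ → not permitted
mmi — violates constraint 3: adjacent identical consonants /mm/ → not permitted

war.wluk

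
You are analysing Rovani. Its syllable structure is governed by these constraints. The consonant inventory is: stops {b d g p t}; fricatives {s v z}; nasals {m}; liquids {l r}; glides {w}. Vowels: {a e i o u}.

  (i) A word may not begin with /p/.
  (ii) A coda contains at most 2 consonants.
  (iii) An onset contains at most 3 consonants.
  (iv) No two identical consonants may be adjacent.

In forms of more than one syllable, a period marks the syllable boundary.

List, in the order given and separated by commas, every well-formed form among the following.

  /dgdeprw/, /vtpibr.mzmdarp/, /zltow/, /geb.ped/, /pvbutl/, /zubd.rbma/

/zltow/, /geb.ped/, /zubd.rbma/

/dgdeprw/ — violates constraint (ii): syllable 1 coda /prw/ has 3 consonants (> 2) → ill-formed
/vtpibr.mzmdarp/ — violates constraint (iii): syllable 2 onset /mzmd/ has 4 consonants (> 3) → ill-formed
/zltow/ — σ1 onset /zlt/ (3C), coda /w/ ok → well-formed
/geb.ped/ — σ1 onset /g/, coda /b/ ok; σ2 onset /p/, coda /d/ ok → well-formed
/pvbutl/ — violates constraint (i): word begins with /p/ → ill-formed
/zubd.rbma/ — σ1 onset /z/, coda /bd/ (2C) ok; σ2 onset /rbm/ (3C), coda /∅/ ok → well-formed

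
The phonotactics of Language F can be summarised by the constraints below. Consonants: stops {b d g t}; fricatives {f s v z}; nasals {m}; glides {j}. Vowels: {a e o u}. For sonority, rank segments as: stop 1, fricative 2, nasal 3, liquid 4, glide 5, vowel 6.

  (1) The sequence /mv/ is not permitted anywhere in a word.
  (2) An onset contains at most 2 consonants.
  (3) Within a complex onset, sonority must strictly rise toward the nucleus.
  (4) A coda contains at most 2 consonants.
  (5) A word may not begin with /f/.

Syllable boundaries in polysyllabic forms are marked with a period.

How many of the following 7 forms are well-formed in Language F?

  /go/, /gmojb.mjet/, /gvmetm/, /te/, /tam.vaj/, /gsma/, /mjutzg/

3

/go/ — σ1 onset /g/, coda /∅/ ok → well-formed
/gmojb.mjet/ — σ1 onset /gm/ (1→3 rises), coda /jb/ (2C) ok; σ2 onset /mj/ (3→5 rises), coda /t/ ok → well-formed
/gvmetm/ — violates constraint 2: syllable 1 onset /gvm/ has 3 consonants (> 2) → ill-formed
/te/ — σ1 onset /t/, coda /∅/ ok → well-formed
/tam.vaj/ — violates constraint 1: contains banned sequence /mv/ → ill-formed
/gsma/ — violates constraint 2: syllable 1 onset /gsm/ has 3 consonants (> 2) → ill-formed
/mjutzg/ — violates constraint 4: syllable 1 coda /tzg/ has 3 consonants (> 2) → ill-formed
Well-formed: /go/, /gmojb.mjet/, /te/ → 3.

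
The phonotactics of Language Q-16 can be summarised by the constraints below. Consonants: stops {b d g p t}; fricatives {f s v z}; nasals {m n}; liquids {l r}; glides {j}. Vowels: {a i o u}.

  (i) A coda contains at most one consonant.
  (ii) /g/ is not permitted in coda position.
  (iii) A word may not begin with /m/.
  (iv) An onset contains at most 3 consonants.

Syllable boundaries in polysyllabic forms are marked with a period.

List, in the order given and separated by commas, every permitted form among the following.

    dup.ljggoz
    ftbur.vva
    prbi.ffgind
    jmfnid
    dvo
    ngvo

ftbur.vva, dvo, ngvo

dup.ljggoz — violates constraint (iv): syllable 2 onset /ljgg/ has 4 consonants (> 3) → not permitted
ftbur.vva — σ1 onset /ftb/ (3C), coda /r/ ok; σ2 onset /vv/ (2C), coda /∅/ ok → permitted
prbi.ffgind — violates constraint (i): syllable 2 coda /nd/ has 2 consonants (> 1) → not permitted
jmfnid — violates constraint (iv): syllable 1 onset /jmfn/ has 4 consonants (> 3) → not permitted
dvo — σ1 onset /dv/ (2C), coda /∅/ ok → permitted
ngvo — σ1 onset /ngv/ (3C), coda /∅/ ok → permitted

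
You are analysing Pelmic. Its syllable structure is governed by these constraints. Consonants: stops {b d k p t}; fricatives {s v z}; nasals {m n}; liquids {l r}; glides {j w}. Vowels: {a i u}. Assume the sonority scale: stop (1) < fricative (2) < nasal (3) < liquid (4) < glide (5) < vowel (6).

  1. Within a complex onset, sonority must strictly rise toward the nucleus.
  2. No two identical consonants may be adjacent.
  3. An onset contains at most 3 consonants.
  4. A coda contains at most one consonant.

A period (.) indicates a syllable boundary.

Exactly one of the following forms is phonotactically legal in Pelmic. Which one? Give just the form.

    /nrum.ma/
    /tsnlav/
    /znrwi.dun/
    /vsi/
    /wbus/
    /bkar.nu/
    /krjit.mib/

/krjit.mib/

/nrum.ma/ — violates constraint 2: adjacent identical consonants /mm/ → phonotactically illegal
/tsnlav/ — violates constraint 3: syllable 1 onset /tsnl/ has 4 consonants (> 3) → phonotactically illegal
/znrwi.dun/ — violates constraint 3: syllable 1 onset /znrw/ has 4 consonants (> 3) → phonotactically illegal
/vsi/ — violates constraint 1: syllable 1 onset /vs/: /v/ (fricative, 2) → /s/ (fricative, 2) does not rise → phonotactically illegal
/wbus/ — violates constraint 1: syllable 1 onset /wb/: /w/ (glide, 5) → /b/ (stop, 1) does not rise → phonotactically illegal
/bkar.nu/ — violates constraint 1: syllable 1 onset /bk/: /b/ (stop, 1) → /k/ (stop, 1) does not rise → phonotactically illegal
/krjit.mib/ — σ1 onset /krj/ (1→4→5 rises), coda /t/ ok; σ2 onset /m/, coda /b/ ok → phonotactically legal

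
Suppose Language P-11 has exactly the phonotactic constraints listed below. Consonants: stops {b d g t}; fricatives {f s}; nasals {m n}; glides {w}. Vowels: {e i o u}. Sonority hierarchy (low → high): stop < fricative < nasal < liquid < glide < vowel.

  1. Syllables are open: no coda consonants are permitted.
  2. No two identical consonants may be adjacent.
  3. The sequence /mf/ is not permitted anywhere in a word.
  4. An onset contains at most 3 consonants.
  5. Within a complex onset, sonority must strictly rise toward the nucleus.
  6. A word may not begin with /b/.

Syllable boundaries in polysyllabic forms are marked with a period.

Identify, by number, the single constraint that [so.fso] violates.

5

[so.fso]: syllable 2 onset /fs/: /f/ (fricative, 2) → /s/ (fricative, 2) does not rise.
This is a violation of constraint 5: "Within a complex onset, sonority must strictly rise toward the nucleus."
The remaining constraints (1, 2, 3, 4, 6) are satisfied.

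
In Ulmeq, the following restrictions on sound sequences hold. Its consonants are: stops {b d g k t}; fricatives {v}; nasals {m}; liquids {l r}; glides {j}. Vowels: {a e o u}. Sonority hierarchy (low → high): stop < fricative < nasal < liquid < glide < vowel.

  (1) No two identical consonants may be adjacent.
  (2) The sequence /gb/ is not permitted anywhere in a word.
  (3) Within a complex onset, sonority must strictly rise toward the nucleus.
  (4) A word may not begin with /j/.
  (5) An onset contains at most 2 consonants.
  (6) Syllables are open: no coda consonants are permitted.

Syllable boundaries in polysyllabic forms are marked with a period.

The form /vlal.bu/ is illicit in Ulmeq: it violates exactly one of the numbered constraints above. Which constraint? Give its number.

6

/vlal.bu/: syllable 1 coda /l/ has 1 consonant (> 0).
This is a violation of constraint 6: "Syllables are open: no coda consonants are permitted."
The remaining constraints (1, 2, 3, 4, 5) are satisfied.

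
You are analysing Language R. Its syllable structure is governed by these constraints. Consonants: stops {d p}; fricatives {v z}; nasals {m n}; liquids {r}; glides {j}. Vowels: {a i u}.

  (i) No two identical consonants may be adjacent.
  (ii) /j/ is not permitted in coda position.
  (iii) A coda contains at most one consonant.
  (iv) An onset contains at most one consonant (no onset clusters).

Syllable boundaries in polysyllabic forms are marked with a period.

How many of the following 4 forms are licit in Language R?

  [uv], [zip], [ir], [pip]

4

[uv] — σ1 onset /∅/, coda /v/ ok → licit
[zip] — σ1 onset /z/, coda /p/ ok → licit
[ir] — σ1 onset /∅/, coda /r/ ok → licit
[pip] — σ1 onset /p/, coda /p/ ok → licit
Licit: [uv], [zip], [ir], [pip] → 4.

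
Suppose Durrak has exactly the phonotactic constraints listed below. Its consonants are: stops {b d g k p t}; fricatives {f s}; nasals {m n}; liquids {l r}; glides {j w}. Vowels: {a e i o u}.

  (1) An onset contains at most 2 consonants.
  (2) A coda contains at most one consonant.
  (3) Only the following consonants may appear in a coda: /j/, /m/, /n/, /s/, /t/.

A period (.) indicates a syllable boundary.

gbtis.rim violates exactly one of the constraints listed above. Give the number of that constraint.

gbtis.rim: syllable 1 onset /gbt/ has 3 consonants (> 2).
This is a violation of constraint 1: "An onset contains at most 2 consonants."
The remaining constraints (2, 3) are satisfied.

1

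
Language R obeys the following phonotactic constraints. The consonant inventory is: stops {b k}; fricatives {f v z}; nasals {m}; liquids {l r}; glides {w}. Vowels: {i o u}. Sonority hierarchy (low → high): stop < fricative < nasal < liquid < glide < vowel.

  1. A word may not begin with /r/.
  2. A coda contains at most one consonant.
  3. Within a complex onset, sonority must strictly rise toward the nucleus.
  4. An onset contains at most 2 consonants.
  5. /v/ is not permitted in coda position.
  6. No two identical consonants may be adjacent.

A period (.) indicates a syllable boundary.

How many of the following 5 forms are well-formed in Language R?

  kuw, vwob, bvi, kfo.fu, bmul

kuw — σ1 onset /k/, coda /w/ ok → well-formed
vwob — σ1 onset /vw/ (2→5 rises), coda /b/ ok → well-formed
bvi — σ1 onset /bv/ (1→2 rises), coda /∅/ ok → well-formed
kfo.fu — σ1 onset /kf/ (1→2 rises), coda /∅/ ok; σ2 onset /f/, coda /∅/ ok → well-formed
bmul — σ1 onset /bm/ (1→3 rises), coda /l/ ok → well-formed
Well-formed: kuw, vwob, bvi, kfo.fu, bmul → 5.

5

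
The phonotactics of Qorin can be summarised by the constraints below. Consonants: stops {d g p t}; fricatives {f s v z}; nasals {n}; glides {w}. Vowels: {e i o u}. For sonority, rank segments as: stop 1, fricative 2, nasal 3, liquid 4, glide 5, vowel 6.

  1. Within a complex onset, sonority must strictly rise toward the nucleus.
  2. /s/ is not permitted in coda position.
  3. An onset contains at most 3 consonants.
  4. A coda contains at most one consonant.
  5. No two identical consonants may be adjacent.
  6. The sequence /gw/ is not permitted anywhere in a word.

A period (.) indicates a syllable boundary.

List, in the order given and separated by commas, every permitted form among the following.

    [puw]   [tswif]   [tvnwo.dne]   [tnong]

[puw] — σ1 onset /p/, coda /w/ ok → permitted
[tswif] — σ1 onset /tsw/ (1→2→5 rises), coda /f/ ok → permitted
[tvnwo.dne] — violates constraint 3: syllable 1 onset /tvnw/ has 4 consonants (> 3) → not permitted
[tnong] — violates constraint 4: syllable 1 coda /ng/ has 2 consonants (> 1) → not permitted

[puw], [tswif]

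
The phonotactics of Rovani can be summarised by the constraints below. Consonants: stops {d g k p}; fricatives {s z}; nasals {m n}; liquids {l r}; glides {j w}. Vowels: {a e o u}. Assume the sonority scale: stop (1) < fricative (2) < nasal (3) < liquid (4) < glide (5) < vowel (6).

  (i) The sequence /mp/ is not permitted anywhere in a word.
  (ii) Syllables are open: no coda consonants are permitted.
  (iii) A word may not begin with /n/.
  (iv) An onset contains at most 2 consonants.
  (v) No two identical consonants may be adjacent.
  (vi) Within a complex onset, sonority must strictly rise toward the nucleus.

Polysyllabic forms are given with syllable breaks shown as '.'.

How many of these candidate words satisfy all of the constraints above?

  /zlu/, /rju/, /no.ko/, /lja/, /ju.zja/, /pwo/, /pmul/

/zlu/ — σ1 onset /zl/ (2→4 rises), coda /∅/ ok → permitted
/rju/ — σ1 onset /rj/ (4→5 rises), coda /∅/ ok → permitted
/no.ko/ — violates constraint (iii): word begins with /n/ → not permitted
/lja/ — σ1 onset /lj/ (4→5 rises), coda /∅/ ok → permitted
/ju.zja/ — σ1 onset /j/, coda /∅/ ok; σ2 onset /zj/ (2→5 rises), coda /∅/ ok → permitted
/pwo/ — σ1 onset /pw/ (1→5 rises), coda /∅/ ok → permitted
/pmul/ — violates constraint (ii): syllable 1 coda /l/ has 1 consonant (> 0) → not permitted
Permitted: /zlu/, /rju/, /lja/, /ju.zja/, /pwo/ → 5.

5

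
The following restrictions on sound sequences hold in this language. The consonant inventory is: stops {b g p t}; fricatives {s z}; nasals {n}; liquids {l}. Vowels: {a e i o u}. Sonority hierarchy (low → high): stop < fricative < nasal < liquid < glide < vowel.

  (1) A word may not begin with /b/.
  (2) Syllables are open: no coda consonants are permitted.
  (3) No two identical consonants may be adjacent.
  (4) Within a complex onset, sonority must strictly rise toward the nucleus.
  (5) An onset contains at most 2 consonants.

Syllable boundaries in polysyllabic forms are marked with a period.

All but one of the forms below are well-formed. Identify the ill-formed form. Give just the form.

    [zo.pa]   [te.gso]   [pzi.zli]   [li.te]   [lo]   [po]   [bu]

[zo.pa] — σ1 onset /z/, coda /∅/ ok; σ2 onset /p/, coda /∅/ ok → well-formed
[te.gso] — σ1 onset /t/, coda /∅/ ok; σ2 onset /gs/ (1→2 rises), coda /∅/ ok → well-formed
[pzi.zli] — σ1 onset /pz/ (1→2 rises), coda /∅/ ok; σ2 onset /zl/ (2→4 rises), coda /∅/ ok → well-formed
[li.te] — σ1 onset /l/, coda /∅/ ok; σ2 onset /t/, coda /∅/ ok → well-formed
[lo] — σ1 onset /l/, coda /∅/ ok → well-formed
[po] — σ1 onset /p/, coda /∅/ ok → well-formed
[bu] — violates constraint 1: word begins with /b/ → ill-formed

[bu]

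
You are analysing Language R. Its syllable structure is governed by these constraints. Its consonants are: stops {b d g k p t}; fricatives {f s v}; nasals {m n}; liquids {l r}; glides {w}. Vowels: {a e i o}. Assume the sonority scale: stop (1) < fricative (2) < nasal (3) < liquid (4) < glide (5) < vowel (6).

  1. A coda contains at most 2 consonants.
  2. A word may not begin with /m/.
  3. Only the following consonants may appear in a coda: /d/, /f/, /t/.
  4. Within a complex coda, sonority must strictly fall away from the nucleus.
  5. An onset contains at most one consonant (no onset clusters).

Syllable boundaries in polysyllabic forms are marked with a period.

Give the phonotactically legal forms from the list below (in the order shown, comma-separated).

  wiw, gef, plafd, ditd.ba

gef

wiw — violates constraint 3: syllable 1 coda contains /w/, which is not a licensed coda consonant → phonotactically illegal
gef — σ1 onset /g/, coda /f/ ok → phonotactically legal
plafd — violates constraint 5: syllable 1 onset /pl/ has 2 consonants (> 1) → phonotactically illegal
ditd.ba — violates constraint 4: syllable 1 coda /td/: /t/ (stop, 1) → /d/ (stop, 1) does not fall → phonotactically illegal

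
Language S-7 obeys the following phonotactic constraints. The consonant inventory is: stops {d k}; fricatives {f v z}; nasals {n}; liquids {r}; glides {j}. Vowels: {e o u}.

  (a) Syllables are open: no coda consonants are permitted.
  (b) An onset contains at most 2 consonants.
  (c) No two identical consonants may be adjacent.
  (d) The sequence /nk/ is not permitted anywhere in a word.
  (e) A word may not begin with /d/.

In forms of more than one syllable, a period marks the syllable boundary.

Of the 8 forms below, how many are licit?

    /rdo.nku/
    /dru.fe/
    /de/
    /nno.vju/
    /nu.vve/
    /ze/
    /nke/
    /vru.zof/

1

/rdo.nku/ — violates constraint (d): contains banned sequence /nk/ → illicit
/dru.fe/ — violates constraint (e): word begins with /d/ → illicit
/de/ — violates constraint (e): word begins with /d/ → illicit
/nno.vju/ — violates constraint (c): adjacent identical consonants /nn/ → illicit
/nu.vve/ — violates constraint (c): adjacent identical consonants /vv/ → illicit
/ze/ — σ1 onset /z/, coda /∅/ ok → licit
/nke/ — violates constraint (d): contains banned sequence /nk/ → illicit
/vru.zof/ — violates constraint (a): syllable 2 coda /f/ has 1 consonant (> 0) → illicit
Licit: /ze/ → 1.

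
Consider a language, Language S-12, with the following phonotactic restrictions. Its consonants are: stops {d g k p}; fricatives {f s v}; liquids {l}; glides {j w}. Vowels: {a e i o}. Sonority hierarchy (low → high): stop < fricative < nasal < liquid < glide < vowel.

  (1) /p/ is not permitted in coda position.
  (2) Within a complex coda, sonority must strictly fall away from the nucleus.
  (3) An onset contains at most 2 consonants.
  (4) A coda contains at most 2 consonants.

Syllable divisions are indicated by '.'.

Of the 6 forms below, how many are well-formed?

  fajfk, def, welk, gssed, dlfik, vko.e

3

fajfk — violates constraint 4: syllable 1 coda /jfk/ has 3 consonants (> 2) → ill-formed
def — σ1 onset /d/, coda /f/ ok → well-formed
welk — σ1 onset /w/, coda /lk/ (4→1 falls) ok → well-formed
gssed — violates constraint 3: syllable 1 onset /gss/ has 3 consonants (> 2) → ill-formed
dlfik — violates constraint 3: syllable 1 onset /dlf/ has 3 consonants (> 2) → ill-formed
vko.e — σ1 onset /vk/ (2C), coda /∅/ ok; σ2 onset /∅/, coda /∅/ ok → well-formed
Well-formed: def, welk, vko.e → 3.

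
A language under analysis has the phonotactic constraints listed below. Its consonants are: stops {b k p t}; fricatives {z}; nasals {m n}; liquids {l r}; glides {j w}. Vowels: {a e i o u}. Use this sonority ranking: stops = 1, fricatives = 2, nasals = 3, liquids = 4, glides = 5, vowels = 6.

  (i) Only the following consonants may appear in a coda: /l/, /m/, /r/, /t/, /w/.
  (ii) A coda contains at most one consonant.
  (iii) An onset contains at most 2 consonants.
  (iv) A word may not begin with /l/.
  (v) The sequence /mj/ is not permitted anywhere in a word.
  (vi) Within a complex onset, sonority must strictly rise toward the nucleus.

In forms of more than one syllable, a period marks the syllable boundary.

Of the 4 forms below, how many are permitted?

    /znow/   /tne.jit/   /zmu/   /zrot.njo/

/znow/ — σ1 onset /zn/ (2→3 rises), coda /w/ ok → permitted
/tne.jit/ — σ1 onset /tn/ (1→3 rises), coda /∅/ ok; σ2 onset /j/, coda /t/ ok → permitted
/zmu/ — σ1 onset /zm/ (2→3 rises), coda /∅/ ok → permitted
/zrot.njo/ — σ1 onset /zr/ (2→4 rises), coda /t/ ok; σ2 onset /nj/ (3→5 rises), coda /∅/ ok → permitted
Permitted: /znow/, /tne.jit/, /zmu/, /zrot.njo/ → 4.

4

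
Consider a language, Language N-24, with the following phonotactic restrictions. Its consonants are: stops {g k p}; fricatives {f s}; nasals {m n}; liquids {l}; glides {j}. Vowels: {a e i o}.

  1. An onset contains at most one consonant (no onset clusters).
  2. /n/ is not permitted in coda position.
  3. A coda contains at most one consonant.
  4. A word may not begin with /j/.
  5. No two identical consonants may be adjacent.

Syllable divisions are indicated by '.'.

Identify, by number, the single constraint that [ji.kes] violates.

[ji.kes]: word begins with /j/.
This is a violation of constraint 4: "A word may not begin with /j/."
The remaining constraints (1, 2, 3, 5) are satisfied.

4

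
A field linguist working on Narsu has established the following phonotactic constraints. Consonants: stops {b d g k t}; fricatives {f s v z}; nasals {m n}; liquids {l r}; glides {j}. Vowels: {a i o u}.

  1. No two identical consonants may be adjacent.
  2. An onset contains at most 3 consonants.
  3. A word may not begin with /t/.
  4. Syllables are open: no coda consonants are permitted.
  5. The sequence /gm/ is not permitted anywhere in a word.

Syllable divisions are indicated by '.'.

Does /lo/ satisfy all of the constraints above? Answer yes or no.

yes

/lo/ — σ1 onset /l/, coda /∅/ ok → well-formed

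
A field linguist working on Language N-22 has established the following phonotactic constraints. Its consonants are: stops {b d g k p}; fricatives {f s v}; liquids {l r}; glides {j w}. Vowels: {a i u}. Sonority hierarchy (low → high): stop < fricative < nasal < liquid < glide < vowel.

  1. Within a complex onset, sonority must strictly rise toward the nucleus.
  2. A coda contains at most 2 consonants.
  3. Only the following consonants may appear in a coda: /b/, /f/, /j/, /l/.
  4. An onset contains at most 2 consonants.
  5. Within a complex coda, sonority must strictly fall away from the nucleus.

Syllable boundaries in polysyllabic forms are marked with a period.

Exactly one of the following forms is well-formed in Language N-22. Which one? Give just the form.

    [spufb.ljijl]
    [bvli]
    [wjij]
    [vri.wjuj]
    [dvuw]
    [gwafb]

[gwafb]

[spufb.ljijl] — violates constraint 1: syllable 1 onset /sp/: /s/ (fricative, 2) → /p/ (stop, 1) does not rise → ill-formed
[bvli] — violates constraint 4: syllable 1 onset /bvl/ has 3 consonants (> 2) → ill-formed
[wjij] — violates constraint 1: syllable 1 onset /wj/: /w/ (glide, 5) → /j/ (glide, 5) does not rise → ill-formed
[vri.wjuj] — violates constraint 1: syllable 2 onset /wj/: /w/ (glide, 5) → /j/ (glide, 5) does not rise → ill-formed
[dvuw] — violates constraint 3: syllable 1 coda contains /w/, which is not a licensed coda consonant → ill-formed
[gwafb] — σ1 onset /gw/ (1→5 rises), coda /fb/ (2→1 falls) ok → well-formed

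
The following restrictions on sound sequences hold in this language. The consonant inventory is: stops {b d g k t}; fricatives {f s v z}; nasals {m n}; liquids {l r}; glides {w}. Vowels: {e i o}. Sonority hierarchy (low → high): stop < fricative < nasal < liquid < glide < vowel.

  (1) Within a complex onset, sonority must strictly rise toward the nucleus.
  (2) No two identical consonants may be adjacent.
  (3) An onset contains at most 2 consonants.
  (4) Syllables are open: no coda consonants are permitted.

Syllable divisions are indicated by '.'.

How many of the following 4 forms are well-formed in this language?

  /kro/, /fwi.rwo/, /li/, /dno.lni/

/kro/ — σ1 onset /kr/ (1→4 rises), coda /∅/ ok → well-formed
/fwi.rwo/ — σ1 onset /fw/ (2→5 rises), coda /∅/ ok; σ2 onset /rw/ (4→5 rises), coda /∅/ ok → well-formed
/li/ — σ1 onset /l/, coda /∅/ ok → well-formed
/dno.lni/ — violates constraint 1: syllable 2 onset /ln/: /l/ (liquid, 4) → /n/ (nasal, 3) does not rise → ill-formed
Well-formed: /kro/, /fwi.rwo/, /li/ → 3.

3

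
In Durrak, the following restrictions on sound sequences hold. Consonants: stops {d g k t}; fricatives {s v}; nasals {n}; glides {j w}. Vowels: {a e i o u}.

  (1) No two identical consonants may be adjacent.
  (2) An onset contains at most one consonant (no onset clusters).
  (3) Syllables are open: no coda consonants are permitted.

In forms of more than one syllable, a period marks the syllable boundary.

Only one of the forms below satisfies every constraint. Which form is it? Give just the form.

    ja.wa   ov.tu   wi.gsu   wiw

ja.wa — σ1 onset /j/, coda /∅/ ok; σ2 onset /w/, coda /∅/ ok → well-formed
ov.tu — violates constraint 3: syllable 1 coda /v/ has 1 consonant (> 0) → ill-formed
wi.gsu — violates constraint 2: syllable 2 onset /gs/ has 2 consonants (> 1) → ill-formed
wiw — violates constraint 3: syllable 1 coda /w/ has 1 consonant (> 0) → ill-formed

ja.wa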